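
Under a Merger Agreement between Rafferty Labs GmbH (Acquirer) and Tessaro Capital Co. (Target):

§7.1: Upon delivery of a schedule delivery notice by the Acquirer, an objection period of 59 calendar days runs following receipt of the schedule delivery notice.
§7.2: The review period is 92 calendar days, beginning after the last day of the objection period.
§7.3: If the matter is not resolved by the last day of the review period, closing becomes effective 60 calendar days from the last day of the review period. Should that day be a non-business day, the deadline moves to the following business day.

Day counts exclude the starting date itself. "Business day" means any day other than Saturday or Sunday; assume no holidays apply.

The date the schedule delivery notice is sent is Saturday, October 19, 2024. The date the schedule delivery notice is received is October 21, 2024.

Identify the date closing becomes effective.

May 20, 2025

Adding 59 calendar days to October 21, 2024 gives December 19, 2024, which is the last day of the objection period.
The last day of the review period: 92 calendar days after December 19, 2024 is March 21, 2025.
Adding 60 calendar days to March 21, 2025 gives May 20, 2025, which is the date closing becomes effective. May 20, 2025 is a Tuesday, so no roll-forward applies.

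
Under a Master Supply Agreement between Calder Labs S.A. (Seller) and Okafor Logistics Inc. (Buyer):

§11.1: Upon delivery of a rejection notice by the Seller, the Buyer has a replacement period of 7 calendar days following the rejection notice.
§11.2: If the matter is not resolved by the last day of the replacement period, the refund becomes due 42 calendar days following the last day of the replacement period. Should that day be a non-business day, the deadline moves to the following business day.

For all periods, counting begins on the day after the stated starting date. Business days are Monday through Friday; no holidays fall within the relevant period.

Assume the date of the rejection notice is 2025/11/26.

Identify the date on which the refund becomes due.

2026/01/14

The last day of the replacement period: 2025/11/26 + 7 days = 2025/12/03.
Adding 42 calendar days to 2025/12/03 gives 2026/01/14, which is the date on which the refund becomes due. 2026/01/14 is a Wednesday, so no roll-forward applies.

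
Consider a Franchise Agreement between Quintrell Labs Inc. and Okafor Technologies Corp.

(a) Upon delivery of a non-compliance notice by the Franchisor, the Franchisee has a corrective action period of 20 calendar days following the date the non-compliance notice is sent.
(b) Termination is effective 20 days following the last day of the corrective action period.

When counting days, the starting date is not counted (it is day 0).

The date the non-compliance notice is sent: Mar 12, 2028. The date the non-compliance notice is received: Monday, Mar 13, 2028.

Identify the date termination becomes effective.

Apr 21, 2028

The last day of the corrective action period: 20 calendar days after Mar 12, 2028 is Apr 1, 2028.
Adding 20 calendar days to Apr 1, 2028 gives Apr 21, 2028, which is the date termination becomes effective.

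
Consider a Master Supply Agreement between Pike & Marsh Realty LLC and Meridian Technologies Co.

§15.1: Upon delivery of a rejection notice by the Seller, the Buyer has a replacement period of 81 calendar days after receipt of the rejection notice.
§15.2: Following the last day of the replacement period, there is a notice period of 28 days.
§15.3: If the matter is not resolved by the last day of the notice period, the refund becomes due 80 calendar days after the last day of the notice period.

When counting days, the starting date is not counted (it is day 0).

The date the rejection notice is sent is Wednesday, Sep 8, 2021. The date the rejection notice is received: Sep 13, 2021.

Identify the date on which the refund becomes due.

Mar 21, 2022

The last day of the replacement period: 81 calendar days after Sep 13, 2021 is Dec 3, 2021.
The last day of the notice period: Dec 3, 2021 + 28 days = Dec 31, 2021.
The date on which the refund becomes due: Dec 31, 2021 + 80 days = Mar 21, 2022.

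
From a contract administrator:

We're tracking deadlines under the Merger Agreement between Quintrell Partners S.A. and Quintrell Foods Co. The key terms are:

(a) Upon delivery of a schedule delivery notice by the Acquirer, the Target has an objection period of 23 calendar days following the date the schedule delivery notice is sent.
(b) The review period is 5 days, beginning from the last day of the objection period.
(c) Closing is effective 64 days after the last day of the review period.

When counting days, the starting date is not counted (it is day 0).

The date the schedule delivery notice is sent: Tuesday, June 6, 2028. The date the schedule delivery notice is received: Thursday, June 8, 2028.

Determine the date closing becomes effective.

September 6, 2028

The last day of the objection period: 23 calendar days after June 6, 2028 is June 29, 2028.
The last day of the review period: June 29, 2028 + 5 days = July 4, 2028.
The date closing becomes effective: 64 calendar days after July 4, 2028 is September 6, 2028.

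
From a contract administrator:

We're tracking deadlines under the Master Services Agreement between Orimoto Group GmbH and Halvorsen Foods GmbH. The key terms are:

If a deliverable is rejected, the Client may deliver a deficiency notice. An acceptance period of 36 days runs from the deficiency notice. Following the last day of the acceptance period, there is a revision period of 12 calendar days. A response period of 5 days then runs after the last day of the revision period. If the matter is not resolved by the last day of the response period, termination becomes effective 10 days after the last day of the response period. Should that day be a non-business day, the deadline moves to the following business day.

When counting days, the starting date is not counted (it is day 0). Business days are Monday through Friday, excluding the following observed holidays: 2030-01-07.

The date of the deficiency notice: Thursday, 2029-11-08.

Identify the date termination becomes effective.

2030-01-10

The last day of the acceptance period: 36 calendar days after 2029-11-08 is 2029-12-14.
Adding 12 calendar days to 2029-12-14 gives 2029-12-26, which is the last day of the revision period.
The last day of the response period: 2029-12-26 + 5 days = 2029-12-31.
The date termination becomes effective: 2029-12-31 + 10 days = 2030-01-10. 2030-01-10 is a Thursday and is not a listed holiday, so no roll-forward applies.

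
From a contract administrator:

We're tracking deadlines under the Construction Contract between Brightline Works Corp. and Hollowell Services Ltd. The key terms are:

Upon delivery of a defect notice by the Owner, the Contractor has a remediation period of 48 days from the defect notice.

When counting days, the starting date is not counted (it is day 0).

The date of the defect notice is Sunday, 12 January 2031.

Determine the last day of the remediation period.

1 March 2031

The last day of the remediation period: 48 calendar days after 12 January 2031 is 1 March 2031.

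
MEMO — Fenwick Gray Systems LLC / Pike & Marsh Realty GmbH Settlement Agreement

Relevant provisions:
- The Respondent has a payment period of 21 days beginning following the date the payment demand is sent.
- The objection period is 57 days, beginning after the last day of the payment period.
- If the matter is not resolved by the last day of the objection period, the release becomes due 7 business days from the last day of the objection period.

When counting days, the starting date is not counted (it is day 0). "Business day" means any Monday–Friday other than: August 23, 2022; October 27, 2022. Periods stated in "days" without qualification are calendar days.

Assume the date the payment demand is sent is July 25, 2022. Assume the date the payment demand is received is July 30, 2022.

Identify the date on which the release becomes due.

October 20, 2022

The last day of the payment period: July 25, 2022 + 21 days = August 15, 2022.
The last day of the objection period: August 15, 2022 + 57 days = October 11, 2022.
The date on which the release becomes due: counting 7 business days from Tuesday, October 11, 2022 (Oct 12, Oct 13, Oct 14, Oct 17, Oct 18, Oct 19, Oct 20, skipping weekends) reaches Thursday, October 20, 2022.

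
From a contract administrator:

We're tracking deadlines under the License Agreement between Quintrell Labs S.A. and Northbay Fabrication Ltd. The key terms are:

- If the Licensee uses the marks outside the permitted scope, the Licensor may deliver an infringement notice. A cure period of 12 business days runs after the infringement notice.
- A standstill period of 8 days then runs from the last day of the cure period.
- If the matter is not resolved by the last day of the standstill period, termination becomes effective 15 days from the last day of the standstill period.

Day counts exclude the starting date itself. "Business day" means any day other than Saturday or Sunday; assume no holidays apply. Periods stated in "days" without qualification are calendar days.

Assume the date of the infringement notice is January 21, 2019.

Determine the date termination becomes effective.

March 1, 2019

The last day of the cure period: counting 12 business days from Monday, January 21, 2019 (Jan 22, Jan 23, Jan 24, Jan 25, …, Feb 4, Feb 5, Feb 6, skipping weekends) reaches Wednesday, February 6, 2019.
Adding 8 calendar days to February 6, 2019 gives February 14, 2019, which is the last day of the standstill period.
The date termination becomes effective: February 14, 2019 + 15 days = March 1, 2019.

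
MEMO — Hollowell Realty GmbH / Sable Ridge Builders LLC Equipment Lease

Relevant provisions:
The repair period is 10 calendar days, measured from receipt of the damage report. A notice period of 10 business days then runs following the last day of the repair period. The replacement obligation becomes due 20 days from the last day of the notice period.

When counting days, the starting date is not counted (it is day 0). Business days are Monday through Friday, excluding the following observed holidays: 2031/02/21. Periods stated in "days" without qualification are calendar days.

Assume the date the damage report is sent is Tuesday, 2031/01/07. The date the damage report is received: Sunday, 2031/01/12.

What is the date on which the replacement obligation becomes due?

2031/02/25

The last day of the repair period: 10 calendar days after 2031/01/12 is 2031/01/22.
From Wednesday, 2031/01/22, 10 business days (Jan 23, Jan 24, Jan 27, Jan 28, Jan 29, Jan 30, Jan 31, Feb 3, Feb 4, Feb 5, skipping weekends) brings us to Wednesday, 2031/02/05, which is the last day of the notice period.
The date on which the replacement obligation becomes due: 20 calendar days after 2031/02/05 is 2031/02/25.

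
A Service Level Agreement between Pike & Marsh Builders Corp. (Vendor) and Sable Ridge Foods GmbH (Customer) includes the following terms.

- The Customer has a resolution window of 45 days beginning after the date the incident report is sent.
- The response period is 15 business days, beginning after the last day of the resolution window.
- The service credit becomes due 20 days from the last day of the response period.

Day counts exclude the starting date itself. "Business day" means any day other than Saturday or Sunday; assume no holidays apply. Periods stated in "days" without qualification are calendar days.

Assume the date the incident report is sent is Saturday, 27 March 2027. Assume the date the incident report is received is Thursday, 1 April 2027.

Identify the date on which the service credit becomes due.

21 June 2027

The last day of the resolution window: 45 calendar days after 27 March 2027 is 11 May 2027.
From Tuesday, 11 May 2027, 15 business days (May 12, May 13, May 14, May 17, …, May 28, May 31, Jun 1, skipping weekends) brings us to Tuesday, 1 June 2027, which is the last day of the response period.
Adding 20 calendar days to 1 June 2027 gives 21 June 2027, which is the date on which the service credit becomes due.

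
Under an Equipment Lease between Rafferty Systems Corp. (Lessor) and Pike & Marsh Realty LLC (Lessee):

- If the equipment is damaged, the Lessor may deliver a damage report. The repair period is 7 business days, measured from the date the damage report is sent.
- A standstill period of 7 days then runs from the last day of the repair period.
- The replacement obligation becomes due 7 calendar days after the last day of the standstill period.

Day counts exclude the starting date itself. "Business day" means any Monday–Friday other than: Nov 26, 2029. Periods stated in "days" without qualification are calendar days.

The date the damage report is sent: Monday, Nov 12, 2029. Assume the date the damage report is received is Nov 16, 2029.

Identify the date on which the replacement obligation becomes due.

From Monday, Nov 12, 2029, 7 business days (Nov 13, Nov 14, Nov 15, Nov 16, Nov 19, Nov 20, Nov 21, skipping weekends) brings us to Wednesday, Nov 21, 2029, which is the last day of the repair period.
Adding 7 calendar days to Nov 21, 2029 gives Nov 28, 2029, which is the last day of the standstill period.
The date on which the replacement obligation becomes due: 7 calendar days after Nov 28, 2029 is Dec 5, 2029.

Dec 5, 2029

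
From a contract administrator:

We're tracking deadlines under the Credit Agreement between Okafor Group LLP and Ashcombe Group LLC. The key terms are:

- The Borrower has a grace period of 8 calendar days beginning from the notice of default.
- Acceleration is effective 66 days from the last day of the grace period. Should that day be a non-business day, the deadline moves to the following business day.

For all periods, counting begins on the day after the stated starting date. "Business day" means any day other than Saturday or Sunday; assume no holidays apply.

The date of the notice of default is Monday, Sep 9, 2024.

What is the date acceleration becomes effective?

The last day of the grace period: 8 calendar days after Sep 9, 2024 is Sep 17, 2024.
Adding 66 calendar days to Sep 17, 2024 gives Nov 22, 2024, which is the date acceleration becomes effective. Nov 22, 2024 is a Friday, so no roll-forward applies.

Nov 22, 2024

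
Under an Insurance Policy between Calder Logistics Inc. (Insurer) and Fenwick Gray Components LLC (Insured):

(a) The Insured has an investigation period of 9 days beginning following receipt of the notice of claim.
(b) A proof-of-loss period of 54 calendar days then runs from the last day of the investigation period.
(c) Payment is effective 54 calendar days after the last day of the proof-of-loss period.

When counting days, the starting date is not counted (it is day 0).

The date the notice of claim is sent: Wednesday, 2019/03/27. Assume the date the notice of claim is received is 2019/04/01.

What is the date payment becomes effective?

2019/07/27

The last day of the investigation period: 9 calendar days after 2019/04/01 is 2019/04/10.
The last day of the proof-of-loss period: 54 calendar days after 2019/04/10 is 2019/06/03.
The date payment becomes effective: 2019/06/03 + 54 days = 2019/07/27.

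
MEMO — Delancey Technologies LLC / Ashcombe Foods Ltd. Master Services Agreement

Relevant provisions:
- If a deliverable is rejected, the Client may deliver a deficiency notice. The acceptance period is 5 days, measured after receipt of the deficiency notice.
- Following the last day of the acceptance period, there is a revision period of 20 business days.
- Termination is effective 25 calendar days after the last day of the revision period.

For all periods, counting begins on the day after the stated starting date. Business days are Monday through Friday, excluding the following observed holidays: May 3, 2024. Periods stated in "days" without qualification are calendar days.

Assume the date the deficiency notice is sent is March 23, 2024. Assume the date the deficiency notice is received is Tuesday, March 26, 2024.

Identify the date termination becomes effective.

May 21, 2024

The last day of the acceptance period: 5 calendar days after March 26, 2024 is March 31, 2024.
The last day of the revision period: 20 business days after Sunday, March 31, 2024, skipping weekends — Apr 1, Apr 2, Apr 3, Apr 4, …, Apr 24, Apr 25, Apr 26 — lands on Friday, April 26, 2024.
Adding 25 calendar days to April 26, 2024 gives May 21, 2024, which is the date termination becomes effective.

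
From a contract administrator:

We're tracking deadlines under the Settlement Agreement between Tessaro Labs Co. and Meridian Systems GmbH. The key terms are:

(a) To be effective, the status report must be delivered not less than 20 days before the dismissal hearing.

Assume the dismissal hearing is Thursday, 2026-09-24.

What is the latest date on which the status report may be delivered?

Counting back 20 calendar days from 2026-09-24 gives 2026-09-04.

2026-09-04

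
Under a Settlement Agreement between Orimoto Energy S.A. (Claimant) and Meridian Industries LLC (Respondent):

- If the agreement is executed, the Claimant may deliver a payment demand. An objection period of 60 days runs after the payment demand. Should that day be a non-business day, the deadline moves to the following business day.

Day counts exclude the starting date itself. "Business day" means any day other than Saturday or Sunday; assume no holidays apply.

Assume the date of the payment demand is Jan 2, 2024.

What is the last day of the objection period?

The last day of the objection period: 60 calendar days after Jan 2, 2024 is Mar 2, 2024. That falls on a Saturday, so it rolls to the next business day, Monday, Mar 4, 2024.

Mar 4, 2024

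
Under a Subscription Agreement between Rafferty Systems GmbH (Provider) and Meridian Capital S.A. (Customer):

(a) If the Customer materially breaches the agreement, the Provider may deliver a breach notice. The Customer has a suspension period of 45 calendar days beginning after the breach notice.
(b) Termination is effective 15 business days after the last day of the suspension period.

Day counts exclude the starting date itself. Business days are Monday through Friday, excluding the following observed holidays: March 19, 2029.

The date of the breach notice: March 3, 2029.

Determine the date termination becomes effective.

May 8, 2029

The last day of the suspension period: March 3, 2029 + 45 days = April 17, 2029.
The date termination becomes effective: counting 15 business days from Tuesday, April 17, 2029 (Apr 18, Apr 19, Apr 20, Apr 23, …, May 4, May 7, May 8, skipping weekends) reaches Tuesday, May 8, 2029.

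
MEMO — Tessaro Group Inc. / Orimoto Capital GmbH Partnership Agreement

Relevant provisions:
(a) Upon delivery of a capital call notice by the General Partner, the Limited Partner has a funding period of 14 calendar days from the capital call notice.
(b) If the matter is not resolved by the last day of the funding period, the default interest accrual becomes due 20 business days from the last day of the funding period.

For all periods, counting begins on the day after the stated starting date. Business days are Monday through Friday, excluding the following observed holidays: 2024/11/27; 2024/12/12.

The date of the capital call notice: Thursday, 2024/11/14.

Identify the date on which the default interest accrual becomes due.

2024/12/27

The last day of the funding period: 2024/11/14 + 14 days = 2024/11/28.
From Thursday, 2024/11/28, 20 business days (Nov 29, Dec 2, Dec 3, Dec 4, …, Dec 25, Dec 26, Dec 27, skipping weekends and the listed holiday on Dec 12) brings us to Friday, 2024/12/27, which is the date on which the default interest accrual becomes due.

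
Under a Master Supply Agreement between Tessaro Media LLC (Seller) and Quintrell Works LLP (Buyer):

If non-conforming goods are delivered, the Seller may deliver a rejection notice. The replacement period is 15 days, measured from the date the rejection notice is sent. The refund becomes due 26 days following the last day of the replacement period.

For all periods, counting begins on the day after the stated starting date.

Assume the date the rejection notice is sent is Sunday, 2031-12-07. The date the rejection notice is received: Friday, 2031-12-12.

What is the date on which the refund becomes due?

The last day of the replacement period: 2031-12-07 + 15 days = 2031-12-22.
The date on which the refund becomes due: 26 calendar days after 2031-12-22 is 2032-01-17.

2032-01-17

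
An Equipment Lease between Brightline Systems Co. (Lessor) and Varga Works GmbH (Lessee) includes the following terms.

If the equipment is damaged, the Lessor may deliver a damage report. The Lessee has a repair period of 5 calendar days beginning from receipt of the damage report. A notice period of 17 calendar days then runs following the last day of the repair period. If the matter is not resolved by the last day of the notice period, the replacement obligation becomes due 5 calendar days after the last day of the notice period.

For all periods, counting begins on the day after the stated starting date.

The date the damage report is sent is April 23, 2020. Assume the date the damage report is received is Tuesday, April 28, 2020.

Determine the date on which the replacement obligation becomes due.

Adding 5 calendar days to April 28, 2020 gives May 3, 2020, which is the last day of the repair period.
The last day of the notice period: May 3, 2020 + 17 days = May 20, 2020.
The date on which the replacement obligation becomes due: 5 calendar days after May 20, 2020 is May 25, 2020.

May 25, 2020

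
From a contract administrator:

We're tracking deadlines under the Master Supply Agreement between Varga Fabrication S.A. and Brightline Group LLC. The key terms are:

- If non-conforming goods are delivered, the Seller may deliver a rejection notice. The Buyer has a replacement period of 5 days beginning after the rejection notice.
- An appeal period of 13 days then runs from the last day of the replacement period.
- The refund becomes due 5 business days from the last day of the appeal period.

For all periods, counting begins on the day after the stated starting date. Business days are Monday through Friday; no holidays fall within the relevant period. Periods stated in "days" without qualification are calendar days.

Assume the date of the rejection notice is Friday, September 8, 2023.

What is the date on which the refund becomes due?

October 3, 2023

The last day of the replacement period: September 8, 2023 + 5 days = September 13, 2023.
The last day of the appeal period: 13 calendar days after September 13, 2023 is September 26, 2023.
The date on which the refund becomes due: 5 business days after Tuesday, September 26, 2023, skipping weekends — Sep 27, Sep 28, Sep 29, Oct 2, Oct 3 — lands on Tuesday, October 3, 2023.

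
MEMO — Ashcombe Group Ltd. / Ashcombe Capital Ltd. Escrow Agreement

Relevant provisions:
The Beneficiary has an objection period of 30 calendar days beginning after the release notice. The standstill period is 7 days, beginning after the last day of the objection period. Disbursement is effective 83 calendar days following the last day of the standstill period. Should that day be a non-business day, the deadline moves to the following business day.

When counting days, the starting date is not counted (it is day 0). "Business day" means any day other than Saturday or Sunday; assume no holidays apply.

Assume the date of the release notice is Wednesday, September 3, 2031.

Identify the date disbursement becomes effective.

The last day of the objection period: September 3, 2031 + 30 days = October 3, 2031.
The last day of the standstill period: 7 calendar days after October 3, 2031 is October 10, 2031.
Adding 83 calendar days to October 10, 2031 gives January 1, 2032, which is the date disbursement becomes effective. January 1, 2032 is a Thursday, so no roll-forward applies.

January 1, 2032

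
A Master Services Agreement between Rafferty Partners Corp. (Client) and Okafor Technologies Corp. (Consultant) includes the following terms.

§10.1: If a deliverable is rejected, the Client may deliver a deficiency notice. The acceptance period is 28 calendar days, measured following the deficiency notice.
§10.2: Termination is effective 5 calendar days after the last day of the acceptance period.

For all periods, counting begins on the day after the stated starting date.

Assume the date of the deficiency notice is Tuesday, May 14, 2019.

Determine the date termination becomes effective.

Jun 16, 2019

The last day of the acceptance period: May 14, 2019 + 28 days = Jun 11, 2019.
The date termination becomes effective: 5 calendar days after Jun 11, 2019 is Jun 16, 2019.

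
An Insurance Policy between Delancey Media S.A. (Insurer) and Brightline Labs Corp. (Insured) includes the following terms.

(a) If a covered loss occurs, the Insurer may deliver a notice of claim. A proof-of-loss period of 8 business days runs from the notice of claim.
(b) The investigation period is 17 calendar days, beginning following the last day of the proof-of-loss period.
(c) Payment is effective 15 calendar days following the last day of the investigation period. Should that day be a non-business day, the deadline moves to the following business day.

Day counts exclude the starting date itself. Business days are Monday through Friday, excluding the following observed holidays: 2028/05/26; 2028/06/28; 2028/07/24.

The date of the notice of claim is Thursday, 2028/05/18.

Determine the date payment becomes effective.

2028/07/03

From Thursday, 2028/05/18, 8 business days (May 19, May 22, May 23, May 24, May 25, May 29, May 30, May 31, skipping weekends and the listed holiday on May 26) brings us to Wednesday, 2028/05/31, which is the last day of the proof-of-loss period.
Adding 17 calendar days to 2028/05/31 gives 2028/06/17, which is the last day of the investigation period.
The date payment becomes effective: 2028/06/17 + 15 days = 2028/07/02. That falls on a Sunday, so it rolls to the next business day, Monday, 2028/07/03.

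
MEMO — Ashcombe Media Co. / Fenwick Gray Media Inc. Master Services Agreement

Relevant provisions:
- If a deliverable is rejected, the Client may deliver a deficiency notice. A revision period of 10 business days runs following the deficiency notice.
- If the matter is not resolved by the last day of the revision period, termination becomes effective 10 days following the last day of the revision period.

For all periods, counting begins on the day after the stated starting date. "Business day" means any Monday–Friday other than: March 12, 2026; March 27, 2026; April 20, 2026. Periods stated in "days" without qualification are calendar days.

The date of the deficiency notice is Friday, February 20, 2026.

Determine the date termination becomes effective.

March 16, 2026

The last day of the revision period: 10 business days after Friday, February 20, 2026, skipping weekends — Feb 23, Feb 24, Feb 25, Feb 26, Feb 27, Mar 2, Mar 3, Mar 4, Mar 5, Mar 6 — lands on Friday, March 6, 2026.
The date termination becomes effective: March 6, 2026 + 10 days = March 16, 2026.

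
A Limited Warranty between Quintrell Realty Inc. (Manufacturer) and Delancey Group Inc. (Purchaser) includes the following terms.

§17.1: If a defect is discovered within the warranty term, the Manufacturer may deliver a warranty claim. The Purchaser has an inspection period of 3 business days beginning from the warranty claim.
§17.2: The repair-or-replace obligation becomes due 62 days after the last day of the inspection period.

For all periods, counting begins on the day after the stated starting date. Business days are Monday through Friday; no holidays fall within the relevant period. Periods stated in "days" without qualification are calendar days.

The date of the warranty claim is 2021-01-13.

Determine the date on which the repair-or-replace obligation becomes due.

From Wednesday, 2021-01-13, 3 business days (Jan 14, Jan 15, Jan 18, skipping weekends) brings us to Monday, 2021-01-18, which is the last day of the inspection period.
The date on which the repair-or-replace obligation becomes due: 62 calendar days after 2021-01-18 is 2021-03-21.

2021-03-21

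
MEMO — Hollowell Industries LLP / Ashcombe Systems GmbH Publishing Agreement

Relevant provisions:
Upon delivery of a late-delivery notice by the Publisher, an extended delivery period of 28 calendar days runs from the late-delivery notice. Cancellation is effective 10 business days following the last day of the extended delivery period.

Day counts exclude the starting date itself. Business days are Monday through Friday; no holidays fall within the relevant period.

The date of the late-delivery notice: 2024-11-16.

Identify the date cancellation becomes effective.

The last day of the extended delivery period: 2024-11-16 + 28 days = 2024-12-14.
From Saturday, 2024-12-14, 10 business days (Dec 16, Dec 17, Dec 18, Dec 19, Dec 20, Dec 23, Dec 24, Dec 25, Dec 26, Dec 27, skipping weekends) brings us to Friday, 2024-12-27, which is the date cancellation becomes effective.

2024-12-27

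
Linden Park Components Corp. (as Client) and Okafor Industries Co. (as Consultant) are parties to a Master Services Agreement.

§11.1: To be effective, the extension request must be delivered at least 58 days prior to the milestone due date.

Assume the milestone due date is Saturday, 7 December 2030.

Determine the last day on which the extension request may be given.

10 October 2030

7 December 2030 minus 58 days is 10 October 2030.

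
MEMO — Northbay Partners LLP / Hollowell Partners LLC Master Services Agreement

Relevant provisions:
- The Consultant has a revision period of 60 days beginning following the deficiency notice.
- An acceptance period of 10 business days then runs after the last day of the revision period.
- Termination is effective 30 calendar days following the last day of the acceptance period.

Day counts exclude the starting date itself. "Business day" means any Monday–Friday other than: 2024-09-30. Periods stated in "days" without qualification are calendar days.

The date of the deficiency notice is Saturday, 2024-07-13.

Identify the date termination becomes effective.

2024-10-25

The last day of the revision period: 2024-07-13 + 60 days = 2024-09-11.
The last day of the acceptance period: counting 10 business days from Wednesday, 2024-09-11 (Sep 12, Sep 13, Sep 16, Sep 17, Sep 18, Sep 19, Sep 20, Sep 23, Sep 24, Sep 25, skipping weekends) reaches Wednesday, 2024-09-25.
The date termination becomes effective: 30 calendar days after 2024-09-25 is 2024-10-25.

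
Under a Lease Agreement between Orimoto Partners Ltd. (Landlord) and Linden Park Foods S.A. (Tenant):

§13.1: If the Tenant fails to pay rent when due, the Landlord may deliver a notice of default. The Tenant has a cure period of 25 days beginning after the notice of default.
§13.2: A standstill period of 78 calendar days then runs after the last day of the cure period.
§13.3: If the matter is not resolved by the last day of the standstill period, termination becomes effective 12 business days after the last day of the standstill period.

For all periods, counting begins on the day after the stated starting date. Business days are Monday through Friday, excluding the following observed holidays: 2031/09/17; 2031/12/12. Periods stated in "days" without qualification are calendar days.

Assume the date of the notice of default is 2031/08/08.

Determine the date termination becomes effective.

Adding 25 calendar days to 2031/08/08 gives 2031/09/02, which is the last day of the cure period.
Adding 78 calendar days to 2031/09/02 gives 2031/11/19, which is the last day of the standstill period.
The date termination becomes effective: 12 business days after Wednesday, 2031/11/19, skipping weekends — Nov 20, Nov 21, Nov 24, Nov 25, …, Dec 3, Dec 4, Dec 5 — lands on Friday, 2031/12/05.

2031/12/05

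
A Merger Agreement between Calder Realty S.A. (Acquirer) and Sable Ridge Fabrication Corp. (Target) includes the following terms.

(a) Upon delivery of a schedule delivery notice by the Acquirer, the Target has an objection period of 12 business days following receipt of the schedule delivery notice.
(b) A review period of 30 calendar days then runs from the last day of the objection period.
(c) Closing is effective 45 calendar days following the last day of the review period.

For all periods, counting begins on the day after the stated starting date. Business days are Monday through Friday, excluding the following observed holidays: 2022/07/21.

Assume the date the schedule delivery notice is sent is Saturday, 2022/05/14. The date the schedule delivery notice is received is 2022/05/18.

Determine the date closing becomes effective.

2022/08/17

The last day of the objection period: counting 12 business days from Wednesday, 2022/05/18 (May 19, May 20, May 23, May 24, …, Jun 1, Jun 2, Jun 3, skipping weekends) reaches Friday, 2022/06/03.
Adding 30 calendar days to 2022/06/03 gives 2022/07/03, which is the last day of the review period.
The date closing becomes effective: 2022/07/03 + 45 days = 2022/08/17.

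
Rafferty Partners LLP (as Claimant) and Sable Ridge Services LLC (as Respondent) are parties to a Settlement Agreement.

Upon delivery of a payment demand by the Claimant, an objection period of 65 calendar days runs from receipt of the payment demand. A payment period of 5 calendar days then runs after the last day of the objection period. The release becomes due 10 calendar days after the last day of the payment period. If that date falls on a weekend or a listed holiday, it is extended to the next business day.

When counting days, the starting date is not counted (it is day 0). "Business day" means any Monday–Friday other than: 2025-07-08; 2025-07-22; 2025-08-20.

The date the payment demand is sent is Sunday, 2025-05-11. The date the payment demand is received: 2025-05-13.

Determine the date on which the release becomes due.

2025-08-01

The last day of the objection period: 2025-05-13 + 65 days = 2025-07-17.
The last day of the payment period: 5 calendar days after 2025-07-17 is 2025-07-22.
The date on which the release becomes due: 2025-07-22 + 10 days = 2025-08-01. 2025-08-01 is a Friday and is not a listed holiday, so no roll-forward applies.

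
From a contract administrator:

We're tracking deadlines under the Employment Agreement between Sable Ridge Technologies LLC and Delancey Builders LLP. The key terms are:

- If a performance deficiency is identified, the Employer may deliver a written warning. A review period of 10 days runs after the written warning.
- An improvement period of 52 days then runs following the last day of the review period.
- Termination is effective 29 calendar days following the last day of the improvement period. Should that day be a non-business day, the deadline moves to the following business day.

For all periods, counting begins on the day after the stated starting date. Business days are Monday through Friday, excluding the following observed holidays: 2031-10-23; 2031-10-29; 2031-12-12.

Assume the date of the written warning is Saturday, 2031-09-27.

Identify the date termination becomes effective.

Adding 10 calendar days to 2031-09-27 gives 2031-10-07, which is the last day of the review period.
The last day of the improvement period: 52 calendar days after 2031-10-07 is 2031-11-28.
Adding 29 calendar days to 2031-11-28 gives 2031-12-27, which is the date termination becomes effective. That falls on a Saturday, so it rolls to the next business day, Monday, 2031-12-29.

2031-12-29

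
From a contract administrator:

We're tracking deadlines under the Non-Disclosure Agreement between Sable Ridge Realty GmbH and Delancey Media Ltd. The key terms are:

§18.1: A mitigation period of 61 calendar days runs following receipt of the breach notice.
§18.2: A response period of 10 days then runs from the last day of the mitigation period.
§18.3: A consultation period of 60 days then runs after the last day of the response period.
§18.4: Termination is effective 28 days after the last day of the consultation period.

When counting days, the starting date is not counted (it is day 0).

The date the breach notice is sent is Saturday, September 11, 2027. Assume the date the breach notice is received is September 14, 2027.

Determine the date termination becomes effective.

Adding 61 calendar days to September 14, 2027 gives November 14, 2027, which is the last day of the mitigation period.
The last day of the response period: 10 calendar days after November 14, 2027 is November 24, 2027.
The last day of the consultation period: November 24, 2027 + 60 days = January 23, 2028.
The date termination becomes effective: 28 calendar days after January 23, 2028 is February 20, 2028.

February 20, 2028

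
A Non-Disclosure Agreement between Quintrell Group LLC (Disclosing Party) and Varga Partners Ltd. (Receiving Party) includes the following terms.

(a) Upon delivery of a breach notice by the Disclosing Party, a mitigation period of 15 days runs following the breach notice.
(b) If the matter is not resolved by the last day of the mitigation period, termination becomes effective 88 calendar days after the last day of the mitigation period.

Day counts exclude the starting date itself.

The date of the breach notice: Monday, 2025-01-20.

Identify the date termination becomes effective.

The last day of the mitigation period: 15 calendar days after 2025-01-20 is 2025-02-04.
The date termination becomes effective: 2025-02-04 + 88 days = 2025-05-03.

2025-05-03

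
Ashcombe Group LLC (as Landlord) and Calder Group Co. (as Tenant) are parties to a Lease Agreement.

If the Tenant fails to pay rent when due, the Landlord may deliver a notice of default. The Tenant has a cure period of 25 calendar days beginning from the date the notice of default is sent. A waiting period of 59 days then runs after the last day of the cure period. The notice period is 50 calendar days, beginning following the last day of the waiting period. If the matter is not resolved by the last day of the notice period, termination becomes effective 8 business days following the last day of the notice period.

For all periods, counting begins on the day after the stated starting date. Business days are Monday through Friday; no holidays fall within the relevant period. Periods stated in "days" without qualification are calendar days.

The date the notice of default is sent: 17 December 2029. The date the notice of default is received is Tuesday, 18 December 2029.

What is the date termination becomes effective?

10 May 2030

The last day of the cure period: 25 calendar days after 17 December 2029 is 11 January 2030.
Adding 59 calendar days to 11 January 2030 gives 11 March 2030, which is the last day of the waiting period.
The last day of the notice period: 50 calendar days after 11 March 2030 is 30 April 2030.
The date termination becomes effective: 8 business days after Tuesday, 30 April 2030, skipping weekends — May 1, May 2, May 3, May 6, May 7, May 8, May 9, May 10 — lands on Friday, 10 May 2030.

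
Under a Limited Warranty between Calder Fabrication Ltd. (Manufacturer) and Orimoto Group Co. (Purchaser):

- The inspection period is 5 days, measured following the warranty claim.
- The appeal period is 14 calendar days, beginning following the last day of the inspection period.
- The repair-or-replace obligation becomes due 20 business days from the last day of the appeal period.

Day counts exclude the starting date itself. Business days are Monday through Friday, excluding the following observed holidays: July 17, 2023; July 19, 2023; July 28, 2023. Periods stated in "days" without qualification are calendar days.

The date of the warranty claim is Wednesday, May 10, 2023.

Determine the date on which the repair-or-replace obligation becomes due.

June 26, 2023

The last day of the inspection period: May 10, 2023 + 5 days = May 15, 2023.
The last day of the appeal period: May 15, 2023 + 14 days = May 29, 2023.
The date on which the repair-or-replace obligation becomes due: counting 20 business days from Monday, May 29, 2023 (May 30, May 31, Jun 1, Jun 2, …, Jun 22, Jun 23, Jun 26, skipping weekends) reaches Monday, June 26, 2023.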